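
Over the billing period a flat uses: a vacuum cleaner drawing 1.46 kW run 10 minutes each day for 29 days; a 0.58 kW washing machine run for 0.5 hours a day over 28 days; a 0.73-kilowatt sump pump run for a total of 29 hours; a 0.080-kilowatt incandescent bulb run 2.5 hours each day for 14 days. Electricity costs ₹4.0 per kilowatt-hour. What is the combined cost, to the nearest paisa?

vacuum cleaner: Runtime = 10 min × 29 = 290 min = 4.833333… h
vacuum cleaner: 1.46 kW × 4.833333… h = 7.056666… kWh
washing machine: Runtime = 0.5 h/day × 28 days = 14 h
washing machine: 0.58 kW × 14 h = 8.12 kWh
sump pump: 0.73 kW × 29 h = 21.17 kWh
incandescent bulb: Runtime = 2.5 h/day × 14 days = 35 h
incandescent bulb: 0.08 kW × 35 h = 2.8 kWh
Total energy = 39.146666… kWh
Cost = 39.146666… × ₹4.0 = ₹156.59

₹156.59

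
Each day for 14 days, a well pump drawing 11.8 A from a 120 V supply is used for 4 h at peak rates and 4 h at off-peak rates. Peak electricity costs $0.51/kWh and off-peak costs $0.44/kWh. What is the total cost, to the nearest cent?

Power = 11.8 A × 120 V = 1416 W = 1.416 kW
Peak energy = 1.416 kW × 4 h × 14 = 79.296 kWh
Off-peak energy = 1.416 kW × 4 h × 14 = 79.296 kWh
Cost = 79.296 × $0.51 + 79.296 × $0.44 = $40.44096 + $34.89024 = $75.33

$75.33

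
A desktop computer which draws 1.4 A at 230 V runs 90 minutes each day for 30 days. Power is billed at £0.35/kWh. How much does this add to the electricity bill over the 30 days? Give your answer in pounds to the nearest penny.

£5.07

Power = 1.4 A × 230 V = 322 W = 0.322 kW
Runtime = 90 min × 30 = 2700 min = 45 h
Energy = 0.322 kW × 45 h = 14.49 kWh
Cost = 14.49 kWh × £0.35/kWh = £5.07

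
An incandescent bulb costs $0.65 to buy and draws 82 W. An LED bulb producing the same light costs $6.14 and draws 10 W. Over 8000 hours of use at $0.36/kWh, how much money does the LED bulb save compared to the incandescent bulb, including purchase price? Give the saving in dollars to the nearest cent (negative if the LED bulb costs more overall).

$201.87

incandescent bulb: $0.65 + (82/1000) kW × 8000 h × $0.36 = $0.65 + $236.16 = $236.81
LED bulb: $6.14 + (10/1000) kW × 8000 h × $0.36 = $6.14 + $28.8 = $34.94
Saving = $236.81 − $34.94 = $201.87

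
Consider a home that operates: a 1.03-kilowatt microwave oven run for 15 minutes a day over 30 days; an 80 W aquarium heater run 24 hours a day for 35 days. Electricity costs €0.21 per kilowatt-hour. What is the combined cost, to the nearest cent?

microwave oven: Runtime = 15 min × 30 = 450 min = 7.5 h
microwave oven: 1.03 kW × 7.5 h = 7.725 kWh
aquarium heater: Runtime = 24 h × 35 = 840 h
aquarium heater: 0.08 kW × 840 h = 67.2 kWh
Total energy = 74.925 kWh
Cost = 74.925 × €0.21 = €15.73

€15.73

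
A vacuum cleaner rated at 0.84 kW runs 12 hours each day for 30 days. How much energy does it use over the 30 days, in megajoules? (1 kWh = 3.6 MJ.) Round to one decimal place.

Runtime = 12 h/day × 30 days = 360 h
Energy = 0.84 kW × 360 h = 302.4 kWh
= 302.4 × 3.6 MJ = 1088.6 MJ

1088.6 MJ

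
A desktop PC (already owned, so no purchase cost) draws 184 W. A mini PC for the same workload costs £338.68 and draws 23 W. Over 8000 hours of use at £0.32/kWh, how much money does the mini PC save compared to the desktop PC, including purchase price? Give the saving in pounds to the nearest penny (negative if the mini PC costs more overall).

£73.48

desktop PC: £0.00 + (184/1000) kW × 8000 h × £0.32 = £0.00 + £471.04 = £471.04
mini PC: £338.68 + (23/1000) kW × 8000 h × £0.32 = £338.68 + £58.88 = £397.56
Saving = £471.04 − £397.56 = £73.48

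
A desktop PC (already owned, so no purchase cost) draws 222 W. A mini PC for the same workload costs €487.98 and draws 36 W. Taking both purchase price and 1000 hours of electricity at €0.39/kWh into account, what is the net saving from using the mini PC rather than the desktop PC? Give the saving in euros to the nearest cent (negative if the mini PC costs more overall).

-€415.44

desktop PC: €0.00 + (222/1000) kW × 1000 h × €0.39 = €0.00 + €86.58 = €86.58
mini PC: €487.98 + (36/1000) kW × 1000 h × €0.39 = €487.98 + €14.04 = €502.02
Saving = €86.58 − €502.02 = −€415.44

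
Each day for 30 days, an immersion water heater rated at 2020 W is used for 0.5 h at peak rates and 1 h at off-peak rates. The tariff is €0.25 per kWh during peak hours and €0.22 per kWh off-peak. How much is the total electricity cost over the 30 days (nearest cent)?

€20.91

Peak energy = 2.02 kW × 0.5 h × 30 = 30.3 kWh
Off-peak energy = 2.02 kW × 1 h × 30 = 60.6 kWh
Cost = 30.3 × €0.25 + 60.6 × €0.22 = €7.575 + €13.332 = €20.91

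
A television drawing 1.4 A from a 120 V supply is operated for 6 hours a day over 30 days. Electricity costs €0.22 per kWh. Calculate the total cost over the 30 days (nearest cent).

€6.65

Power = 1.4 A × 120 V = 168 W = 0.168 kW
Runtime = 6 h/day × 30 days = 180 h
Energy = 0.168 kW × 180 h = 30.24 kWh
Cost = 30.24 kWh × €0.22/kWh = €6.65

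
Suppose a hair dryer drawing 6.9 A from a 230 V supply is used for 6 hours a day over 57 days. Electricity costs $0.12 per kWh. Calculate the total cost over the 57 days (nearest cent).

Power = 6.9 A × 230 V = 1587 W = 1.587 kW
Runtime = 6 h/day × 57 days = 342 h
Energy = 1.587 kW × 342 h = 542.754 kWh
Cost = 542.754 kWh × $0.12/kWh = $65.13

$65.13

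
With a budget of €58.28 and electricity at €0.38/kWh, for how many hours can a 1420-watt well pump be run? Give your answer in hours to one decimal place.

Energy available = €58.28 ÷ €0.38/kWh = 153.3684 kWh
Hours = 153.3684 kWh ÷ 1.42 kW = 108.0 h

108.0 h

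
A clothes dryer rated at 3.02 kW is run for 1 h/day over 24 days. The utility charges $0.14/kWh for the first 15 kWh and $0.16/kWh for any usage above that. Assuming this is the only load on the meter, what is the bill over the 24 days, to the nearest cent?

$11.30

Runtime = 1 h/day × 24 days = 24 h
Energy = 3.02 kW × 24 h = 72.48 kWh
Tier 1 (0–15 kWh): 15 × $0.14 = $2.1
Above 15 kWh: 57.48 × $0.16 = $9.1968
Bill = $11.30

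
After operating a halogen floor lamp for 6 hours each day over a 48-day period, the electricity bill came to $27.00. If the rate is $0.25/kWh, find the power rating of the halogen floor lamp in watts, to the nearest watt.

375 W

Energy = $27.00 ÷ $0.25/kWh = 108 kWh
Runtime = 6 h/day × 48 days = 288 h
Power = 108 kWh ÷ 288 h = 0.375 kW = 375 W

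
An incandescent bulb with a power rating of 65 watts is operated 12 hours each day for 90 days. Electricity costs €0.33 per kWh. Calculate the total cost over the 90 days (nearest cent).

Runtime = 12 h/day × 90 days = 1080 h
Energy = 0.065 kW × 1080 h = 70.2 kWh
Cost = 70.2 kWh × €0.33/kWh = €23.17

€23.17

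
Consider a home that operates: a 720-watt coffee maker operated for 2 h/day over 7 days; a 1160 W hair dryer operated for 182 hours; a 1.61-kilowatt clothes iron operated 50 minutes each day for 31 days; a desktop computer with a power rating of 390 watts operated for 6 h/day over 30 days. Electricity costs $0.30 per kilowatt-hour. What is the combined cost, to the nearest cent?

$99.90

coffee maker: Runtime = 2 h/day × 7 days = 14 h
coffee maker: 0.72 kW × 14 h = 10.08 kWh
hair dryer: 1.16 kW × 182 h = 211.12 kWh
clothes iron: Runtime = 50 min × 31 = 1550 min = 25.833333… h
clothes iron: 1.61 kW × 25.833333… h = 41.591666… kWh
desktop computer: Runtime = 6 h/day × 30 days = 180 h
desktop computer: 0.39 kW × 180 h = 70.2 kWh
Total energy = 332.991666… kWh
Cost = 332.991666… × $0.30 = $99.90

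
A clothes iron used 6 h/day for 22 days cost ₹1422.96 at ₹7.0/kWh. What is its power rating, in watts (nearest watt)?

Energy = ₹1422.96 ÷ ₹7.0/kWh = 203.28 kWh
Runtime = 6 h/day × 22 days = 132 h
Power = 203.28 kWh ÷ 132 h = 1.54 kW = 1540 W

1540 W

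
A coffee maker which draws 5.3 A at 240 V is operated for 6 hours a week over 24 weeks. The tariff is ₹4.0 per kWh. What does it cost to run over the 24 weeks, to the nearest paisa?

₹732.67

Power = 5.3 A × 240 V = 1272 W = 1.272 kW
Runtime = 6 h/week × 24 weeks = 144 h
Energy = 1.272 kW × 144 h = 183.168 kWh
Cost = 183.168 kWh × ₹4.0/kWh = ₹732.67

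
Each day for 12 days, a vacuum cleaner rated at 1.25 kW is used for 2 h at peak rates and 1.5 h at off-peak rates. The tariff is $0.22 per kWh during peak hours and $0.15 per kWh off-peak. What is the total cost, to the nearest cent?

Peak energy = 1.25 kW × 2 h × 12 = 30 kWh
Off-peak energy = 1.25 kW × 1.5 h × 12 = 22.5 kWh
Cost = 30 × $0.22 + 22.5 × $0.15 = $6.6 + $3.375 = $9.98

$9.98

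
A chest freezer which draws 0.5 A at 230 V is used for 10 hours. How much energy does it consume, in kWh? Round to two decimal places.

Power = 0.5 A × 230 V = 115 W = 0.115 kW
Energy = 0.115 kW × 10 h = 1.15 kWh

1.15 kWh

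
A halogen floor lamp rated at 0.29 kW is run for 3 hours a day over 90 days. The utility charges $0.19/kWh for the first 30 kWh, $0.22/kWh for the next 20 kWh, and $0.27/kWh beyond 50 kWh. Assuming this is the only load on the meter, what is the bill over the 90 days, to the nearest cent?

$17.74

Runtime = 3 h/day × 90 days = 270 h
Energy = 0.29 kW × 270 h = 78.3 kWh
Tier 1 (0–30 kWh): 30 × $0.19 = $5.7
Tier 2 (30–50 kWh): 20 × $0.22 = $4.4
Above 50 kWh: 28.3 × $0.27 = $7.641
Bill = $17.74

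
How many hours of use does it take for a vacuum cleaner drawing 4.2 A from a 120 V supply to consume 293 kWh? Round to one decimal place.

581.3 h

Power = 4.2 A × 120 V = 504 W = 0.504 kW
Hours = 293 kWh ÷ 0.504 kW = 581.3 h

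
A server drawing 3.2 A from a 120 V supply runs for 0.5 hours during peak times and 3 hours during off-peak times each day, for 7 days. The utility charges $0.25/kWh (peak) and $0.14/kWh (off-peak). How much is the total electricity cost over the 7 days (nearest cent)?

Power = 3.2 A × 120 V = 384 W = 0.384 kW
Peak energy = 0.384 kW × 0.5 h × 7 = 1.344 kWh
Off-peak energy = 0.384 kW × 3 h × 7 = 8.064 kWh
Cost = 1.344 × $0.25 + 8.064 × $0.14 = $0.336 + $1.12896 = $1.46

$1.46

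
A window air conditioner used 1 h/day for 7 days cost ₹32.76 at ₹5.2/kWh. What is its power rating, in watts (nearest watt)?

900 W

Energy = ₹32.76 ÷ ₹5.2/kWh = 6.3 kWh
Runtime = 1 h/day × 7 days = 7 h
Power = 6.3 kWh ÷ 7 h = 0.9 kW = 900 W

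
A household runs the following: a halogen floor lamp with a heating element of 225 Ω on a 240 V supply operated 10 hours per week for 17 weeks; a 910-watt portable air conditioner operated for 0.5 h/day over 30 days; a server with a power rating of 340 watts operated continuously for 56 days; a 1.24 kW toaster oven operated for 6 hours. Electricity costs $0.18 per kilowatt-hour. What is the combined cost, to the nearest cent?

$93.88

halogen floor lamp: Power = V²/R = 240²/225 = 256 W = 0.256 kW
halogen floor lamp: Runtime = 10 h/week × 17 weeks = 170 h
halogen floor lamp: 0.256 kW × 170 h = 43.52 kWh
portable air conditioner: Runtime = 0.5 h/day × 30 days = 15 h
portable air conditioner: 0.91 kW × 15 h = 13.65 kWh
server: Runtime = 24 h × 56 = 1344 h
server: 0.34 kW × 1344 h = 456.96 kWh
toaster oven: 1.24 kW × 6 h = 7.44 kWh
Total energy = 521.57 kWh
Cost = 521.57 × $0.18 = $93.88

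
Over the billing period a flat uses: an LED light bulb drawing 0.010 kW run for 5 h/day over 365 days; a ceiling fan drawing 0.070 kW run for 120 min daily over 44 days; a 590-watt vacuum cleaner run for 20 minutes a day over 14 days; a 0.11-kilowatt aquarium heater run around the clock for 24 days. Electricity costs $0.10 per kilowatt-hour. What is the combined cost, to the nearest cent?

$9.05

LED light bulb: Runtime = 5 h/day × 365 days = 1825 h
LED light bulb: 0.01 kW × 1825 h = 18.25 kWh
ceiling fan: Runtime = 120 min × 44 = 5280 min = 88 h
ceiling fan: 0.07 kW × 88 h = 6.16 kWh
vacuum cleaner: Runtime = 20 min × 14 = 280 min = 4.666666… h
vacuum cleaner: 0.59 kW × 4.666666… h = 2.753333… kWh
aquarium heater: Runtime = 24 h × 24 = 576 h
aquarium heater: 0.11 kW × 576 h = 63.36 kWh
Total energy = 90.523333… kWh
Cost = 90.523333… × $0.10 = $9.05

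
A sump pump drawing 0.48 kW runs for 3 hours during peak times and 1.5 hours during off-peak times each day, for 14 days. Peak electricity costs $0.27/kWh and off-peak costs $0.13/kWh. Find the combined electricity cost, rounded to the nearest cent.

Peak energy = 0.48 kW × 3 h × 14 = 20.16 kWh
Off-peak energy = 0.48 kW × 1.5 h × 14 = 10.08 kWh
Cost = 20.16 × $0.27 + 10.08 × $0.13 = $5.4432 + $1.3104 = $6.75

$6.75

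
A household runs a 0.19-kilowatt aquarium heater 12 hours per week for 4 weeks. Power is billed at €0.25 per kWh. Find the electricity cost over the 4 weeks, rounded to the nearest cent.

Runtime = 12 h/week × 4 weeks = 48 h
Energy = 0.19 kW × 48 h = 9.12 kWh
Cost = 9.12 kWh × €0.25/kWh = €2.28

€2.28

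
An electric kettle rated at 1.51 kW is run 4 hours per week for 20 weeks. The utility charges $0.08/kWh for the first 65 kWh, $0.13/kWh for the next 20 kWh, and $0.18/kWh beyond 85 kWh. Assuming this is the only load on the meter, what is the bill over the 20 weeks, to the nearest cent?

Runtime = 4 h/week × 20 weeks = 80 h
Energy = 1.51 kW × 80 h = 120.8 kWh
Tier 1 (0–65 kWh): 65 × $0.08 = $5.2
Tier 2 (65–85 kWh): 20 × $0.13 = $2.6
Above 85 kWh: 35.8 × $0.18 = $6.444
Bill = $14.24

$14.24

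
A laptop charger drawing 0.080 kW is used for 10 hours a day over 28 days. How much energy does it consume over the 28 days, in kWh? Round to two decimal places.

22.40 kWh

Runtime = 10 h/day × 28 days = 280 h
Energy = 0.08 kW × 280 h = 22.4 kWh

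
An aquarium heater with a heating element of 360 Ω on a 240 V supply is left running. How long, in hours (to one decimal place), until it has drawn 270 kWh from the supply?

Power = V²/R = 240²/360 = 160 W = 0.16 kW
Hours = 270 kWh ÷ 0.16 kW = 1687.5 h

1687.5 h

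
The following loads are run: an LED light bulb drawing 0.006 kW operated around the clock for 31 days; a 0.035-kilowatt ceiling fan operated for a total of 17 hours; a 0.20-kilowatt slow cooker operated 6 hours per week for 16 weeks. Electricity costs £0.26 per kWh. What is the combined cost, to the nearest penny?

£6.31

LED light bulb: Runtime = 24 h × 31 = 744 h
LED light bulb: 0.006 kW × 744 h = 4.464 kWh
ceiling fan: 0.035 kW × 17 h = 0.595 kWh
slow cooker: Runtime = 6 h/week × 16 weeks = 96 h
slow cooker: 0.2 kW × 96 h = 19.2 kWh
Total energy = 24.259 kWh
Cost = 24.259 × £0.26 = £6.31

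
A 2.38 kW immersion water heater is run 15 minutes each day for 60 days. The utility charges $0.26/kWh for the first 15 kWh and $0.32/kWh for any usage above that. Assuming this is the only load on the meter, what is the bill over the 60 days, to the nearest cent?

$10.52

Runtime = 15 min × 60 = 900 min = 15 h
Energy = 2.38 kW × 15 h = 35.7 kWh
Tier 1 (0–15 kWh): 15 × $0.26 = $3.9
Above 15 kWh: 20.7 × $0.32 = $6.624
Bill = $10.52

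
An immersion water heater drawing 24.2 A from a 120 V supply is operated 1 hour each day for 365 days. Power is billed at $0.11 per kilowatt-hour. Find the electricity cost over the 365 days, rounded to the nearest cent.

$116.60

Power = 24.2 A × 120 V = 2904 W = 2.904 kW
Runtime = 1 h/day × 365 days = 365 h
Energy = 2.904 kW × 365 h = 1059.96 kWh
Cost = 1059.96 kWh × $0.11/kWh = $116.60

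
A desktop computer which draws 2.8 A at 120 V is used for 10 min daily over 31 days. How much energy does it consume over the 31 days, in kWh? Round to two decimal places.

1.74 kWh

Power = 2.8 A × 120 V = 336 W = 0.336 kW
Runtime = 10 min × 31 = 310 min = 5.166666… h
Energy = 0.336 kW × 5.166666… h = 1.736 kWh ≈ 1.74 kWh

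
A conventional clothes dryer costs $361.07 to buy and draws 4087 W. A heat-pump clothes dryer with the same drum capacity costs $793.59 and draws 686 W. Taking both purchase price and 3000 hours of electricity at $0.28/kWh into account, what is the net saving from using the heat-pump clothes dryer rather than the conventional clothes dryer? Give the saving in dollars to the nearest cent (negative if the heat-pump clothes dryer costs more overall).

$2424.32

conventional clothes dryer: $361.07 + (4087/1000) kW × 3000 h × $0.28 = $361.07 + $3433.08 = $3794.15
heat-pump clothes dryer: $793.59 + (686/1000) kW × 3000 h × $0.28 = $793.59 + $576.24 = $1369.83
Saving = $3794.15 − $1369.83 = $2424.32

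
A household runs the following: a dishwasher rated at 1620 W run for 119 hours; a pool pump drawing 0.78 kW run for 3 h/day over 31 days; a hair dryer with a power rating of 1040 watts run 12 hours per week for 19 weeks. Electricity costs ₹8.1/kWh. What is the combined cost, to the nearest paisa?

dishwasher: 1.62 kW × 119 h = 192.78 kWh
pool pump: Runtime = 3 h/day × 31 days = 93 h
pool pump: 0.78 kW × 93 h = 72.54 kWh
hair dryer: Runtime = 12 h/week × 19 weeks = 228 h
hair dryer: 1.04 kW × 228 h = 237.12 kWh
Total energy = 502.44 kWh
Cost = 502.44 × ₹8.1 = ₹4069.76

₹4069.76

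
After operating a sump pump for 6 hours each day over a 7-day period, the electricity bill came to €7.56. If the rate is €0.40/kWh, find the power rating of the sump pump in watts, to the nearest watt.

Energy = €7.56 ÷ €0.40/kWh = 18.9 kWh
Runtime = 6 h/day × 7 days = 42 h
Power = 18.9 kWh ÷ 42 h = 0.45 kW = 450 W

450 W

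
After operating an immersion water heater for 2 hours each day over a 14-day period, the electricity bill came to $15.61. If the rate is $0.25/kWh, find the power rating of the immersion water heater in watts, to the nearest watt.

2230 W

Energy = $15.61 ÷ $0.25/kWh = 62.44 kWh
Runtime = 2 h/day × 14 days = 28 h
Power = 62.44 kWh ÷ 28 h = 2.23 kW = 2230 W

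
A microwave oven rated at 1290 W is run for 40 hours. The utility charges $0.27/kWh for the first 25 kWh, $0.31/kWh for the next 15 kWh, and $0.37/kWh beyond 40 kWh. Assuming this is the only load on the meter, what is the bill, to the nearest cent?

Energy = 1.29 kW × 40 h = 51.6 kWh
Tier 1 (0–25 kWh): 25 × $0.27 = $6.75
Tier 2 (25–40 kWh): 15 × $0.31 = $4.65
Above 40 kWh: 11.6 × $0.37 = $4.292
Bill = $15.69

$15.69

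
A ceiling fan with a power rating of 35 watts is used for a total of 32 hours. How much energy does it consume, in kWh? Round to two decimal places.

Energy = 0.035 kW × 32 h = 1.12 kWh

1.12 kWh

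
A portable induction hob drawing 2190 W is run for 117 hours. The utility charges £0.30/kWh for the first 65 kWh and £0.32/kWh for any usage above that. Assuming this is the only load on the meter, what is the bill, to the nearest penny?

Energy = 2.19 kW × 117 h = 256.23 kWh
Tier 1 (0–65 kWh): 65 × £0.30 = £19.5
Above 65 kWh: 191.23 × £0.32 = £61.1936
Bill = £80.69

£80.69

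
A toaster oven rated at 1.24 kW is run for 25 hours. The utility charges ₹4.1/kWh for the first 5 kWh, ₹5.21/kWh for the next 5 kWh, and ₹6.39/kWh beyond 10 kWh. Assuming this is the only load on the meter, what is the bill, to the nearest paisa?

₹180.74

Energy = 1.24 kW × 25 h = 31 kWh
Tier 1 (0–5 kWh): 5 × ₹4.1 = ₹20.5
Tier 2 (5–10 kWh): 5 × ₹5.21 = ₹26.05
Above 10 kWh: 21 × ₹6.39 = ₹134.19
Bill = ₹180.74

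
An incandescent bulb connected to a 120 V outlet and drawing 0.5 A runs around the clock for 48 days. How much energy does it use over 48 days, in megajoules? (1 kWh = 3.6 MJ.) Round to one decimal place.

Power = 0.5 A × 120 V = 60 W = 0.06 kW
Runtime = 24 h × 48 = 1152 h
Energy = 0.06 kW × 1152 h = 69.12 kWh
= 69.12 × 3.6 MJ = 248.8 MJ

248.8 MJ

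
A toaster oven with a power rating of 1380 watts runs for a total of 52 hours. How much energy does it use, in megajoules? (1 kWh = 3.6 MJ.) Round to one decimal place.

Energy = 1.38 kW × 52 h = 71.76 kWh
= 71.76 × 3.6 MJ = 258.3 MJ

258.3 MJ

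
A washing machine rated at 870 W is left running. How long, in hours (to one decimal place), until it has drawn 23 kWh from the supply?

Hours = 23 kWh ÷ 0.87 kW = 26.4 h

26.4 h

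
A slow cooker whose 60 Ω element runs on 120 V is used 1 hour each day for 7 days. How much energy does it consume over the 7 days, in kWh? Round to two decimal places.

1.68 kWh

Power = V²/R = 120²/60 = 240 W = 0.24 kW
Runtime = 1 h/day × 7 days = 7 h
Energy = 0.24 kW × 7 h = 1.68 kWh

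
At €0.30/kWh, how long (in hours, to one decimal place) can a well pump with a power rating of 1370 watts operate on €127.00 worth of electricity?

Energy available = €127.00 ÷ €0.30/kWh = 423.3333 kWh
Hours = 423.3333 kWh ÷ 1.37 kW = 309.0 h

309.0 h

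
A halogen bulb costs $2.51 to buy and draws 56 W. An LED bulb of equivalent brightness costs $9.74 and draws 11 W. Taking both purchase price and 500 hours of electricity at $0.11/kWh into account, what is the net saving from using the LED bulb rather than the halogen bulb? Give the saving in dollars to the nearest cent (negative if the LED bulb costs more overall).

-$4.76

halogen bulb: $2.51 + (56/1000) kW × 500 h × $0.11 = $2.51 + $3.08 = $5.59
LED bulb: $9.74 + (11/1000) kW × 500 h × $0.11 = $9.74 + $0.605 = $10.345
Saving = $5.59 − $10.345 = −$4.755 → -$4.76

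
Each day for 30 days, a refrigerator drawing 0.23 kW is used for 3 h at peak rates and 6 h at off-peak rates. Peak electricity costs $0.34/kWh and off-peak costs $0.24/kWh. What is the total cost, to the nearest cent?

$16.97

Peak energy = 0.23 kW × 3 h × 30 = 20.7 kWh
Off-peak energy = 0.23 kW × 6 h × 30 = 41.4 kWh
Cost = 20.7 × $0.34 + 41.4 × $0.24 = $7.038 + $9.936 = $16.97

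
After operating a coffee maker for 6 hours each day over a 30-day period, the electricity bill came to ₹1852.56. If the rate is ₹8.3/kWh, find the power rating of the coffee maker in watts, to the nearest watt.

1240 W

Energy = ₹1852.56 ÷ ₹8.3/kWh = 223.2 kWh
Runtime = 6 h/day × 30 days = 180 h
Power = 223.2 kWh ÷ 180 h = 1.24 kW = 1240 W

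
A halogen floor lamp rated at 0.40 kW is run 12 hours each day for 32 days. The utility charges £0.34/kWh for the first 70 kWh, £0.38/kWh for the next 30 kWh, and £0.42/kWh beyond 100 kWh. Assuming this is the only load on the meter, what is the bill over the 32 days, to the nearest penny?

Runtime = 12 h/day × 32 days = 384 h
Energy = 0.4 kW × 384 h = 153.6 kWh
Tier 1 (0–70 kWh): 70 × £0.34 = £23.8
Tier 2 (70–100 kWh): 30 × £0.38 = £11.4
Above 100 kWh: 53.6 × £0.42 = £22.512
Bill = £57.71

£57.71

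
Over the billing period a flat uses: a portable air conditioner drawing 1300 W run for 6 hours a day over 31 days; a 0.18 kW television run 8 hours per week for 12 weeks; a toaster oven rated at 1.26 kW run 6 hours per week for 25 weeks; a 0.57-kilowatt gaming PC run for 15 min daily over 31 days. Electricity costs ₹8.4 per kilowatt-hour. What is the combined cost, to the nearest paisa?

₹3800.98

portable air conditioner: Runtime = 6 h/day × 31 days = 186 h
portable air conditioner: 1.3 kW × 186 h = 241.8 kWh
television: Runtime = 8 h/week × 12 weeks = 96 h
television: 0.18 kW × 96 h = 17.28 kWh
toaster oven: Runtime = 6 h/week × 25 weeks = 150 h
toaster oven: 1.26 kW × 150 h = 189 kWh
gaming PC: Runtime = 15 min × 31 = 465 min = 7.75 h
gaming PC: 0.57 kW × 7.75 h = 4.4175 kWh
Total energy = 452.4975 kWh
Cost = 452.4975 × ₹8.4 = ₹3800.98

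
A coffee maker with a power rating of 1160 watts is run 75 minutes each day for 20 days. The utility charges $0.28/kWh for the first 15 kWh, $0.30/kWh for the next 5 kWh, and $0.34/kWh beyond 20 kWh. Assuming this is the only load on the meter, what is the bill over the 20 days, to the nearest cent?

Runtime = 75 min × 20 = 1500 min = 25 h
Energy = 1.16 kW × 25 h = 29 kWh
Tier 1 (0–15 kWh): 15 × $0.28 = $4.2
Tier 2 (15–20 kWh): 5 × $0.30 = $1.5
Above 20 kWh: 9 × $0.34 = $3.06
Bill = $8.76

$8.76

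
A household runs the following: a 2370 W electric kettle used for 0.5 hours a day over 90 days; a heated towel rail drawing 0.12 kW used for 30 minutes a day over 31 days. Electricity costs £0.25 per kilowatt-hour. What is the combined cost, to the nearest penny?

£27.13

electric kettle: Runtime = 0.5 h/day × 90 days = 45 h
electric kettle: 2.37 kW × 45 h = 106.65 kWh
heated towel rail: Runtime = 30 min × 31 = 930 min = 15.5 h
heated towel rail: 0.12 kW × 15.5 h = 1.86 kWh
Total energy = 108.51 kWh
Cost = 108.51 × £0.25 = £27.13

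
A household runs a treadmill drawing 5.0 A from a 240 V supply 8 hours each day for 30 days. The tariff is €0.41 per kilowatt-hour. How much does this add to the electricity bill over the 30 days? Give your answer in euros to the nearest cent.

€118.08

Power = 5.0 A × 240 V = 1200 W = 1.2 kW
Runtime = 8 h/day × 30 days = 240 h
Energy = 1.2 kW × 240 h = 288 kWh
Cost = 288 kWh × €0.41/kWh = €118.08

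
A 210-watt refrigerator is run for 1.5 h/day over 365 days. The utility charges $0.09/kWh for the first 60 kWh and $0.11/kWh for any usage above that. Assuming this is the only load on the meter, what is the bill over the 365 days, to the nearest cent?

Runtime = 1.5 h/day × 365 days = 547.5 h
Energy = 0.21 kW × 547.5 h = 114.975 kWh
Tier 1 (0–60 kWh): 60 × $0.09 = $5.4
Above 60 kWh: 54.975 × $0.11 = $6.04725
Bill = $11.45

$11.45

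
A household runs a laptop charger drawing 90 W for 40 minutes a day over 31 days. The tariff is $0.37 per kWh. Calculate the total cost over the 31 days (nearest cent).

$0.69

Runtime = 40 min × 31 = 1240 min = 20.666666… h
Energy = 0.09 kW × 20.666666… h = 1.86 kWh
Cost = 1.86 kWh × $0.37/kWh = $0.69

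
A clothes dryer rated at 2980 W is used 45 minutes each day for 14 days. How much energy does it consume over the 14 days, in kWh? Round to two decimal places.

31.29 kWh

Runtime = 45 min × 14 = 630 min = 10.5 h
Energy = 2.98 kW × 10.5 h = 31.29 kWh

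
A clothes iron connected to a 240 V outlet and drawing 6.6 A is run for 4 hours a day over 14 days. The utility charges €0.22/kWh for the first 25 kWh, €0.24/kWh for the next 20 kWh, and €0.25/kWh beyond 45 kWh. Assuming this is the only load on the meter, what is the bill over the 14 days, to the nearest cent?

€21.23

Power = 6.6 A × 240 V = 1584 W = 1.584 kW
Runtime = 4 h/day × 14 days = 56 h
Energy = 1.584 kW × 56 h = 88.704 kWh
Tier 1 (0–25 kWh): 25 × €0.22 = €5.5
Tier 2 (25–45 kWh): 20 × €0.24 = €4.8
Above 45 kWh: 43.704 × €0.25 = €10.926
Bill = €21.23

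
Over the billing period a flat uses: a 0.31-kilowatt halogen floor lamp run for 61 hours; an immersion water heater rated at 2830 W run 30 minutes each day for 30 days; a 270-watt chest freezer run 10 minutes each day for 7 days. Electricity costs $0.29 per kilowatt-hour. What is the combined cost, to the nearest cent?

halogen floor lamp: 0.31 kW × 61 h = 18.91 kWh
immersion water heater: Runtime = 30 min × 30 = 900 min = 15 h
immersion water heater: 2.83 kW × 15 h = 42.45 kWh
chest freezer: Runtime = 10 min × 7 = 70 min = 1.166666… h
chest freezer: 0.27 kW × 1.166666… h = 0.315 kWh
Total energy = 61.675 kWh
Cost = 61.675 × $0.29 = $17.89

$17.89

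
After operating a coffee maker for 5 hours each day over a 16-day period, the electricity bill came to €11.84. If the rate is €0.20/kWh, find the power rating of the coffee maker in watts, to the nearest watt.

Energy = €11.84 ÷ €0.20/kWh = 59.2 kWh
Runtime = 5 h/day × 16 days = 80 h
Power = 59.2 kWh ÷ 80 h = 0.74 kW = 740 W

740 W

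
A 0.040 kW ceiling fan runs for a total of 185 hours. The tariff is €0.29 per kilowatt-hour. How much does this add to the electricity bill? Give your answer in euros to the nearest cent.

€2.15

Energy = 0.04 kW × 185 h = 7.4 kWh
Cost = 7.4 kWh × €0.29/kWh = €2.15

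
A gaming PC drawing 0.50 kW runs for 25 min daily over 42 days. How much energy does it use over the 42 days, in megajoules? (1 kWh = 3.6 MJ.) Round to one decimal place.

31.5 MJ

Runtime = 25 min × 42 = 1050 min = 17.5 h
Energy = 0.5 kW × 17.5 h = 8.75 kWh
= 8.75 × 3.6 MJ = 31.5 MJ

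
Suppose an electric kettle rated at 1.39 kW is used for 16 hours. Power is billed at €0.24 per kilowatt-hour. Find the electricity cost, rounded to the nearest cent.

€5.34

Energy = 1.39 kW × 16 h = 22.24 kWh
Cost = 22.24 kWh × €0.24/kWh = €5.34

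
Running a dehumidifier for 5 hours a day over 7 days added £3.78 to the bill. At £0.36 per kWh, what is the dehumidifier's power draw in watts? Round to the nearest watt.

300 W

Energy = £3.78 ÷ £0.36/kWh = 10.5 kWh
Runtime = 5 h/day × 7 days = 35 h
Power = 10.5 kWh ÷ 35 h = 0.3 kW = 300 W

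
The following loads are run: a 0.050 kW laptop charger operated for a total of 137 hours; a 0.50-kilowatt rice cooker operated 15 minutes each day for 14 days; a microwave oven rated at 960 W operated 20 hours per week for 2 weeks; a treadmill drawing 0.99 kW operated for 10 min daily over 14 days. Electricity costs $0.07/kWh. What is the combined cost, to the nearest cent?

laptop charger: 0.05 kW × 137 h = 6.85 kWh
rice cooker: Runtime = 15 min × 14 = 210 min = 3.5 h
rice cooker: 0.5 kW × 3.5 h = 1.75 kWh
microwave oven: Runtime = 20 h/week × 2 weeks = 40 h
microwave oven: 0.96 kW × 40 h = 38.4 kWh
treadmill: Runtime = 10 min × 14 = 140 min = 2.333333… h
treadmill: 0.99 kW × 2.333333… h = 2.31 kWh
Total energy = 49.31 kWh
Cost = 49.31 × $0.07 = $3.45

$3.45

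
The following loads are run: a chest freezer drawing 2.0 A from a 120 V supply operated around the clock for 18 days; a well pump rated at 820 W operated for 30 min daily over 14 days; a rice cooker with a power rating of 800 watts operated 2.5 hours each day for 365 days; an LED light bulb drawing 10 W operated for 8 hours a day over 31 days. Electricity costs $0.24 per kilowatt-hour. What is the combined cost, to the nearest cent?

chest freezer: Power = 2.0 A × 120 V = 240 W = 0.24 kW
chest freezer: Runtime = 24 h × 18 = 432 h
chest freezer: 0.24 kW × 432 h = 103.68 kWh
well pump: Runtime = 30 min × 14 = 420 min = 7 h
well pump: 0.82 kW × 7 h = 5.74 kWh
rice cooker: Runtime = 2.5 h/day × 365 days = 912.5 h
rice cooker: 0.8 kW × 912.5 h = 730 kWh
LED light bulb: Runtime = 8 h/day × 31 days = 248 h
LED light bulb: 0.01 kW × 248 h = 2.48 kWh
Total energy = 841.9 kWh
Cost = 841.9 × $0.24 = $202.06

$202.06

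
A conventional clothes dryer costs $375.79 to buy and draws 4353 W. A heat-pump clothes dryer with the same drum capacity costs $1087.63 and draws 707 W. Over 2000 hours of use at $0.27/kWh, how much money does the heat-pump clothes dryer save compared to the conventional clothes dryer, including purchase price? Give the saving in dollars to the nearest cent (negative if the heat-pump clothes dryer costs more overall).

conventional clothes dryer: $375.79 + (4353/1000) kW × 2000 h × $0.27 = $375.79 + $2350.62 = $2726.41
heat-pump clothes dryer: $1087.63 + (707/1000) kW × 2000 h × $0.27 = $1087.63 + $381.78 = $1469.41
Saving = $2726.41 − $1469.41 = $1257

$1257.00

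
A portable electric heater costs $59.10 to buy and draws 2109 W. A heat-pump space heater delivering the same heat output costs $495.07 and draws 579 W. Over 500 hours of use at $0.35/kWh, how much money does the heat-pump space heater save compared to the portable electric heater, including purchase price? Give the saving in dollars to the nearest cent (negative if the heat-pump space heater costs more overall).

portable electric heater: $59.10 + (2109/1000) kW × 500 h × $0.35 = $59.10 + $369.075 = $428.175
heat-pump space heater: $495.07 + (579/1000) kW × 500 h × $0.35 = $495.07 + $101.325 = $596.395
Saving = $428.175 − $596.395 = −$168.22

-$168.22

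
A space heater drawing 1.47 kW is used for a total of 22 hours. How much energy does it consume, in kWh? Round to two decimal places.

32.34 kWh

Energy = 1.47 kW × 22 h = 32.34 kWh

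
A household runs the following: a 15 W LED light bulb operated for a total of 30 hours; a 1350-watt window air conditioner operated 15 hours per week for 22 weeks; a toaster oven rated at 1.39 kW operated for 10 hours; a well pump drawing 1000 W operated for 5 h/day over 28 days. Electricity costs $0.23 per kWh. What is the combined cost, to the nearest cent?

$137.97

LED light bulb: 0.015 kW × 30 h = 0.45 kWh
window air conditioner: Runtime = 15 h/week × 22 weeks = 330 h
window air conditioner: 1.35 kW × 330 h = 445.5 kWh
toaster oven: 1.39 kW × 10 h = 13.9 kWh
well pump: Runtime = 5 h/day × 28 days = 140 h
well pump: 1 kW × 140 h = 140 kWh
Total energy = 599.85 kWh
Cost = 599.85 × $0.23 = $137.97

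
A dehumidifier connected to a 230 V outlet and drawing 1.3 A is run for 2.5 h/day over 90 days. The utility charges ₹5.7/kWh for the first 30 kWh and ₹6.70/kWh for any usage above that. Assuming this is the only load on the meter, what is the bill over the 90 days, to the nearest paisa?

Power = 1.3 A × 230 V = 299 W = 0.299 kW
Runtime = 2.5 h/day × 90 days = 225 h
Energy = 0.299 kW × 225 h = 67.275 kWh
Tier 1 (0–30 kWh): 30 × ₹5.7 = ₹171
Above 30 kWh: 37.275 × ₹6.70 = ₹249.7425
Bill = ₹420.74

₹420.74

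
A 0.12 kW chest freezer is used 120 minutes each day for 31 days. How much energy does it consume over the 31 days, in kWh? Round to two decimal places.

Runtime = 120 min × 31 = 3720 min = 62 h
Energy = 0.12 kW × 62 h = 7.44 kWh

7.44 kWh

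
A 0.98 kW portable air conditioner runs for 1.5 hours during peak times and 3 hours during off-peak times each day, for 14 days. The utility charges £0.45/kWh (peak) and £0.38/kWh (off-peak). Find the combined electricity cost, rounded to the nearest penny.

Peak energy = 0.98 kW × 1.5 h × 14 = 20.58 kWh
Off-peak energy = 0.98 kW × 3 h × 14 = 41.16 kWh
Cost = 20.58 × £0.45 + 41.16 × £0.38 = £9.261 + £15.6408 = £24.90

£24.90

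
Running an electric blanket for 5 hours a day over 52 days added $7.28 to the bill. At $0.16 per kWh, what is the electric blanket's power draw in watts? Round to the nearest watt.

175 W

Energy = $7.28 ÷ $0.16/kWh = 45.5 kWh
Runtime = 5 h/day × 52 days = 260 h
Power = 45.5 kWh ÷ 260 h = 0.175 kW = 175 W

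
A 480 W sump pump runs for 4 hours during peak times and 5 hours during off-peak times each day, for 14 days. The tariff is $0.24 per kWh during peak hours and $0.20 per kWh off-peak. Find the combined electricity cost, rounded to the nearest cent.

Peak energy = 0.48 kW × 4 h × 14 = 26.88 kWh
Off-peak energy = 0.48 kW × 5 h × 14 = 33.6 kWh
Cost = 26.88 × $0.24 + 33.6 × $0.20 = $6.4512 + $6.72 = $13.17

$13.17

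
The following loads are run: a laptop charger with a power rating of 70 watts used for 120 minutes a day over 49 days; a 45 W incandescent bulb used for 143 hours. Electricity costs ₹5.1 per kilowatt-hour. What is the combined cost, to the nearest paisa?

₹67.80

laptop charger: Runtime = 120 min × 49 = 5880 min = 98 h
laptop charger: 0.07 kW × 98 h = 6.86 kWh
incandescent bulb: 0.045 kW × 143 h = 6.435 kWh
Total energy = 13.295 kWh
Cost = 13.295 × ₹5.1 = ₹67.80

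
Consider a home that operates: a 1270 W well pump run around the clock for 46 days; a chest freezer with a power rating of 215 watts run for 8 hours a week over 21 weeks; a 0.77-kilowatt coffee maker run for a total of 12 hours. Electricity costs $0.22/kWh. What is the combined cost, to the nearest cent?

well pump: Runtime = 24 h × 46 = 1104 h
well pump: 1.27 kW × 1104 h = 1402.08 kWh
chest freezer: Runtime = 8 h/week × 21 weeks = 168 h
chest freezer: 0.215 kW × 168 h = 36.12 kWh
coffee maker: 0.77 kW × 12 h = 9.24 kWh
Total energy = 1447.44 kWh
Cost = 1447.44 × $0.22 = $318.44

$318.44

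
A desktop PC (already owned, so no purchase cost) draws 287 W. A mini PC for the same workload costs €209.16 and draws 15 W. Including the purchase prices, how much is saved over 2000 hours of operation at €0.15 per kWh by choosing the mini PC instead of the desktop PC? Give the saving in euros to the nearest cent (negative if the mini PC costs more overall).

-€127.56

desktop PC: €0.00 + (287/1000) kW × 2000 h × €0.15 = €0.00 + €86.1 = €86.1
mini PC: €209.16 + (15/1000) kW × 2000 h × €0.15 = €209.16 + €4.5 = €213.66
Saving = €86.1 − €213.66 = −€127.56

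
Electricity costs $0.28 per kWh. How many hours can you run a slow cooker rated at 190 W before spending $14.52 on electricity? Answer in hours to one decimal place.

Energy available = $14.52 ÷ $0.28/kWh = 51.8571 kWh
Hours = 51.8571 kWh ÷ 0.19 kW = 272.9 h

272.9 h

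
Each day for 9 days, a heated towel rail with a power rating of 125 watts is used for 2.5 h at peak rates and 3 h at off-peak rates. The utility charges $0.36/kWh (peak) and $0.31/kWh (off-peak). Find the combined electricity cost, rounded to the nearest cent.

$2.06

Peak energy = 0.125 kW × 2.5 h × 9 = 2.8125 kWh
Off-peak energy = 0.125 kW × 3 h × 9 = 3.375 kWh
Cost = 2.8125 × $0.36 + 3.375 × $0.31 = $1.0125 + $1.04625 = $2.06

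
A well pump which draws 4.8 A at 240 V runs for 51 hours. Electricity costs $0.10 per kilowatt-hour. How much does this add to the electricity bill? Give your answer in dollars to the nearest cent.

Power = 4.8 A × 240 V = 1152 W = 1.152 kW
Energy = 1.152 kW × 51 h = 58.752 kWh
Cost = 58.752 kWh × $0.10/kWh = $5.88

$5.88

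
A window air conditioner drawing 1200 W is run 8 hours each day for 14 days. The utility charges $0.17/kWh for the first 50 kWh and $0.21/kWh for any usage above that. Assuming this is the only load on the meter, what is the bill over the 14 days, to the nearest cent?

Runtime = 8 h/day × 14 days = 112 h
Energy = 1.2 kW × 112 h = 134.4 kWh
Tier 1 (0–50 kWh): 50 × $0.17 = $8.5
Above 50 kWh: 84.4 × $0.21 = $17.724
Bill = $26.22

$26.22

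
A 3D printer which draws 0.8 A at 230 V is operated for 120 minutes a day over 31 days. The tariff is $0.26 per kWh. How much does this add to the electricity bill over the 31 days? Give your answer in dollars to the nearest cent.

$2.97

Power = 0.8 A × 230 V = 184 W = 0.184 kW
Runtime = 120 min × 31 = 3720 min = 62 h
Energy = 0.184 kW × 62 h = 11.408 kWh
Cost = 11.408 kWh × $0.26/kWh = $2.97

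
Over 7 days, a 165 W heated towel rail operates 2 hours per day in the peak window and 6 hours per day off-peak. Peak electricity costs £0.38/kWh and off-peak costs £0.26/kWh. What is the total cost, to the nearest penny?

£2.68

Peak energy = 0.165 kW × 2 h × 7 = 2.31 kWh
Off-peak energy = 0.165 kW × 6 h × 7 = 6.93 kWh
Cost = 2.31 × £0.38 + 6.93 × £0.26 = £0.8778 + £1.8018 = £2.68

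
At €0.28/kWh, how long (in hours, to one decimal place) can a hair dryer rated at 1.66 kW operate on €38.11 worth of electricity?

82.0 h

Energy available = €38.11 ÷ €0.28/kWh = 136.1071 kWh
Hours = 136.1071 kWh ÷ 1.66 kW = 82.0 h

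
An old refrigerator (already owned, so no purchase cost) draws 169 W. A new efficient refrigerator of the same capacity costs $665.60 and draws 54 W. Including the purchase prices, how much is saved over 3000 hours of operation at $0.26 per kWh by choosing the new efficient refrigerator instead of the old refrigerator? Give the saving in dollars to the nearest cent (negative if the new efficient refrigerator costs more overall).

-$575.90

old refrigerator: $0.00 + (169/1000) kW × 3000 h × $0.26 = $0.00 + $131.82 = $131.82
new efficient refrigerator: $665.60 + (54/1000) kW × 3000 h × $0.26 = $665.60 + $42.12 = $707.72
Saving = $131.82 − $707.72 = −$575.9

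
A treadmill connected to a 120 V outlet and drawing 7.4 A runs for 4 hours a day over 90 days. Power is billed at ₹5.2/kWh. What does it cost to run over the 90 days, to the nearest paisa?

Power = 7.4 A × 120 V = 888 W = 0.888 kW
Runtime = 4 h/day × 90 days = 360 h
Energy = 0.888 kW × 360 h = 319.68 kWh
Cost = 319.68 kWh × ₹5.2/kWh = ₹1662.34

₹1662.34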